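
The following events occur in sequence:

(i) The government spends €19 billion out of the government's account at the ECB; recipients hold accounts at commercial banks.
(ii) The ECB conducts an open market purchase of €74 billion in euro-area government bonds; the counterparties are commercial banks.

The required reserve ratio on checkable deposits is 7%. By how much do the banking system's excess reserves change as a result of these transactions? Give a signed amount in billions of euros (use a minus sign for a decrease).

Government spending €19 billion: reserves +€19B, deposits +€19B.
OMO purchase (from banks) €74 billion: reserves +€74B, deposits 0.
Totals: Δreserves = +€93B, Δdeposits = +€19B.
Δrequired reserves = 7% × +€19B = +€1.33B.
Δexcess reserves = Δreserves − Δrequired = +€93B − (+€1.33B) = +€91.67 billion.

+€91.67 billion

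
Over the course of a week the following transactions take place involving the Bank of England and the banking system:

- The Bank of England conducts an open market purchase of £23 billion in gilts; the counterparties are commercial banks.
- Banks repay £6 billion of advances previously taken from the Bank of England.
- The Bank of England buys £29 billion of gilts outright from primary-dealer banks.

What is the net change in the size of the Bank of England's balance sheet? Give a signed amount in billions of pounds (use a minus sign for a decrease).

+£46 billion

OMO purchase (from banks) £23 billion: a Bank of England asset is acquired → +£23B.
Discount-window repayment £6 billion: a Bank of England asset is shed → −£6B.
OMO purchase (from banks) £29 billion: a Bank of England asset is acquired → +£29B.
Net: 23 − 6 + 29 = +£46 billion.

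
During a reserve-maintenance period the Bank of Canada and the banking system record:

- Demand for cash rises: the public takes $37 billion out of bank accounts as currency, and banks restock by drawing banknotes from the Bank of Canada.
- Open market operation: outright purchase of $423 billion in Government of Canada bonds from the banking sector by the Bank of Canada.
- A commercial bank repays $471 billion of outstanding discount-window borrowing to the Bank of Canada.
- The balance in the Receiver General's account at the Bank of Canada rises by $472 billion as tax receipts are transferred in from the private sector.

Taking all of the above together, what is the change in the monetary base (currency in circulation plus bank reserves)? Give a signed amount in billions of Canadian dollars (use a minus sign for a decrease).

-$520 billion

Bank of Canada balance sheet:
  Assets:      Securities +$423B, Loans to banks −$471B
  Liabilities: Bank reserves −$557B, Currency in circulation +$37B, Government deposits +$472B
Monetary base = currency + reserves: +$37B + (−$557B) = -$520 billion.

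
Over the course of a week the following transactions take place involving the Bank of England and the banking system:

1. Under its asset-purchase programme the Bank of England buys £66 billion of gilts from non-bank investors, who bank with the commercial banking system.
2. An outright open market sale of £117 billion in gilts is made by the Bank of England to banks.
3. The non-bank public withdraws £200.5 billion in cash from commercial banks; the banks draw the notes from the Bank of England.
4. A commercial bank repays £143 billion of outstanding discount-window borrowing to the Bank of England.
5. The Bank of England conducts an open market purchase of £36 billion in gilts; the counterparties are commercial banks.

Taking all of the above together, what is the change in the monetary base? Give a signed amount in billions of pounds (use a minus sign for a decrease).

Asset purchase (from non-banks) £66 billion: Bank of England balance sheet expands → +£66B.
OMO sale (to banks) £117 billion: Bank of England balance sheet contracts → −£117B.
Currency withdrawal £200.5 billion: just a shift between currency and reserves — both are base money → 0.
Discount-window repayment £143 billion: Bank of England balance sheet contracts → −£143B.
OMO purchase (from banks) £36 billion: Bank of England balance sheet expands → +£36B.
Net: 66 − 117 + 0 − 143 + 36 = -£158 billion.

-£158 billion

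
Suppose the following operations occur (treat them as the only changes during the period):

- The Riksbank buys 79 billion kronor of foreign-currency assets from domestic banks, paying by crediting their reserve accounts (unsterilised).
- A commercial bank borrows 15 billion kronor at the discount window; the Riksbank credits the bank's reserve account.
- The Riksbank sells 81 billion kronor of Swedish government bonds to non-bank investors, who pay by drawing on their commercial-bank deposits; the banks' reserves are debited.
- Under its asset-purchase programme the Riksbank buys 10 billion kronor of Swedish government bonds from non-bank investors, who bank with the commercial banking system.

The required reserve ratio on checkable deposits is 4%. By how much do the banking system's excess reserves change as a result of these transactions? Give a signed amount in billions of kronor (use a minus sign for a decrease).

FX purchase 79 billion kronor: reserves +79B, deposits 0.
Discount-window loan 15 billion kronor: reserves +15B, deposits 0.
Asset sale (to non-banks) 81 billion kronor: reserves −81B, deposits −81B.
Asset purchase (from non-banks) 10 billion kronor: reserves +10B, deposits +10B.
Totals: Δreserves = +23B, Δdeposits = −71B.
Δrequired reserves = 4% × −71B = −2.84B.
Δexcess reserves = Δreserves − Δrequired = +23B − (−2.84B) = +25.84 billion.

+25.84 billion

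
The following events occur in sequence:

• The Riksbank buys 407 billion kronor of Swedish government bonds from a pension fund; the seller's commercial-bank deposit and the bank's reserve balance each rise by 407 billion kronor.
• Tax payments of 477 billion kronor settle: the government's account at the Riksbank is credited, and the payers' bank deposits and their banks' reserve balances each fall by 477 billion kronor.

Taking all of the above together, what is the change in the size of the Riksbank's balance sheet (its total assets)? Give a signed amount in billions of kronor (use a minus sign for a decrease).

+407 billion

Riksbank balance sheet:
  Assets:      Securities +407B
  Liabilities: Bank reserves −70B, Government deposits +477B
Change in total Riksbank assets = +407 billion.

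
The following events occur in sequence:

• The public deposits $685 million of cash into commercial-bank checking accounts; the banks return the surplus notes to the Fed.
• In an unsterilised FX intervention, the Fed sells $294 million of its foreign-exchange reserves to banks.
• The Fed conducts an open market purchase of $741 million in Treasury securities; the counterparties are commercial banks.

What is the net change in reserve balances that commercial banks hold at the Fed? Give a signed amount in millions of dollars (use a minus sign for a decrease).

Fed balance sheet:
  Assets:      Securities +$741M, Foreign assets −$294M
  Liabilities: Bank reserves +$1132M, Currency in circulation −$685M
So the change in reserve balances that commercial banks hold at the Fed is +$1132 million.

+$1132 million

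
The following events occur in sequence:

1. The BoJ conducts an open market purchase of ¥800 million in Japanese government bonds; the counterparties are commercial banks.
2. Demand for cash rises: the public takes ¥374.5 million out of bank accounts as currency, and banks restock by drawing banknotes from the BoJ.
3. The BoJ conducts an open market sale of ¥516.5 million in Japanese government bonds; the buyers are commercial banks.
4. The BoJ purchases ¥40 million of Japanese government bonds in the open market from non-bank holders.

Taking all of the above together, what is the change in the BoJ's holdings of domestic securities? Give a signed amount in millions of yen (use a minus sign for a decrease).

OMO purchase (from banks) ¥800 million: securities added to the BoJ's portfolio → +¥800M.
Currency withdrawal ¥374.5 million: the BoJ's securities portfolio is untouched → 0.
OMO sale (to banks) ¥516.5 million: securities removed from the BoJ's portfolio → −¥516.5M.
Asset purchase (from non-banks) ¥40 million: securities added to the BoJ's portfolio → +¥40M.
Net: 800 + 0 − 516.5 + 40 = +¥323.5 million.

+¥323.5 million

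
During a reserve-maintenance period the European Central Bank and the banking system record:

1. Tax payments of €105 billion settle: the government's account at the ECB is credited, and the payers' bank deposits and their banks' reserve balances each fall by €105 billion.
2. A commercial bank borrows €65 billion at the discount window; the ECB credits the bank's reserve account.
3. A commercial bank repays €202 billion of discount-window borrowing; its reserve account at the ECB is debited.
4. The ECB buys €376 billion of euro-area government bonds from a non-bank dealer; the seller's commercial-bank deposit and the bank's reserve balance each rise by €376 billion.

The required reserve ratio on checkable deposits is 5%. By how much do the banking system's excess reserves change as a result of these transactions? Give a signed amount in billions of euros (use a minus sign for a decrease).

+€120.45 billion

Government account inflow €105 billion: reserves −€105B, deposits −€105B.
Discount-window loan €65 billion: reserves +€65B, deposits 0.
Discount-window repayment €202 billion: reserves −€202B, deposits 0.
Asset purchase (from non-banks) €376 billion: reserves +€376B, deposits +€376B.
Totals: Δreserves = +€134B, Δdeposits = +€271B.
Δrequired reserves = 5% × +€271B = +€13.55B.
Δexcess reserves = Δreserves − Δrequired = +€134B − (+€13.55B) = +€120.45 billion.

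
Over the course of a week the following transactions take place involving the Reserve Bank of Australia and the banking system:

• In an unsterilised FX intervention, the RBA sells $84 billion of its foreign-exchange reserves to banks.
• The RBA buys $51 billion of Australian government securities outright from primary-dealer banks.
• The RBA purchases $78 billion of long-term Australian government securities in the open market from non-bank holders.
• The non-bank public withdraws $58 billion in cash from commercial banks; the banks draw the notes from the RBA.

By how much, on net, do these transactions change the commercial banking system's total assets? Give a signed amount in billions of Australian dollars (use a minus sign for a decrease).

RBA balance sheet:
  Assets:      Securities +$129B, Foreign assets −$84B
  Liabilities: Bank reserves −$13B, Currency in circulation +$58B
Commercial banking system:
  Assets:      Reserves at CB −$13B, Securities −$51B, Foreign assets +$84B
  Liabilities: Checkable deposits +$20B
Change in total bank assets = +$20 billion.

+$20 billion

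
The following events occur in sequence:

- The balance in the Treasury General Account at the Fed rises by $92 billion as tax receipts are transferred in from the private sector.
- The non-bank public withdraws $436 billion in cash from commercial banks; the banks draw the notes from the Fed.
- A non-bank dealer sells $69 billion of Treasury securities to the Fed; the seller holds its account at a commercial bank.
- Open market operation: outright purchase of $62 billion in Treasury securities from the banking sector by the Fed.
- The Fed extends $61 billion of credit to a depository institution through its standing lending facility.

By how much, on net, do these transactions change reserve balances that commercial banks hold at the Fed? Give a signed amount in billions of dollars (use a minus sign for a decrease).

-$336 billion

Government account inflow $92 billion: funds move from bank reserves into the government account → −$92B.
Currency withdrawal $436 billion: banks swap reserves for currency → −$436B.
Asset purchase (from non-banks) $69 billion: the Fed pays by crediting reserve accounts → +$69B.
OMO purchase (from banks) $62 billion: the Fed pays by crediting reserve accounts → +$62B.
Discount-window loan $61 billion: the loan is credited to the bank's reserve account → +$61B.
Net: −92 − 436 + 69 + 62 + 61 = -$336 billion.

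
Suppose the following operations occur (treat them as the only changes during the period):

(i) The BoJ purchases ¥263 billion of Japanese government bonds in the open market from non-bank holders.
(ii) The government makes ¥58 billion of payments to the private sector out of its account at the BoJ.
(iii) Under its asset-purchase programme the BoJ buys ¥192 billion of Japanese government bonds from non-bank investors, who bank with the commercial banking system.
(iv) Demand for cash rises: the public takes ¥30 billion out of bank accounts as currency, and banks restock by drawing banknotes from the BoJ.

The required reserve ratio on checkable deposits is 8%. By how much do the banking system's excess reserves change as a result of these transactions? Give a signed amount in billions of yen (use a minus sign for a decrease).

Asset purchase (from non-banks) ¥263 billion: reserves +¥263B, deposits +¥263B.
Government spending ¥58 billion: reserves +¥58B, deposits +¥58B.
Asset purchase (from non-banks) ¥192 billion: reserves +¥192B, deposits +¥192B.
Currency withdrawal ¥30 billion: reserves −¥30B, deposits −¥30B.
Totals: Δreserves = +¥483B, Δdeposits = +¥483B.
Δrequired reserves = 8% × +¥483B = +¥38.64B.
Δexcess reserves = Δreserves − Δrequired = +¥483B − (+¥38.64B) = +¥444.36 billion.

+¥444.36 billion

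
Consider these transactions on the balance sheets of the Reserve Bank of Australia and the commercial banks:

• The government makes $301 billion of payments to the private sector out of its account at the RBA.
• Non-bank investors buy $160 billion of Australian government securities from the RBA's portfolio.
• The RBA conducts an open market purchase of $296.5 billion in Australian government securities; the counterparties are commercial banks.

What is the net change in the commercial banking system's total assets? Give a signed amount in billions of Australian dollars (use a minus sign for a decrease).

Government spending $301 billion: bank balance sheets expand → +$301B.
Asset sale (to non-banks) $160 billion: bank balance sheets shrink → −$160B.
OMO purchase (from banks) $296.5 billion: just an asset swap on bank balance sheets → 0.
Net: 301 − 160 + 0 = +$141 billion.

+$141 billion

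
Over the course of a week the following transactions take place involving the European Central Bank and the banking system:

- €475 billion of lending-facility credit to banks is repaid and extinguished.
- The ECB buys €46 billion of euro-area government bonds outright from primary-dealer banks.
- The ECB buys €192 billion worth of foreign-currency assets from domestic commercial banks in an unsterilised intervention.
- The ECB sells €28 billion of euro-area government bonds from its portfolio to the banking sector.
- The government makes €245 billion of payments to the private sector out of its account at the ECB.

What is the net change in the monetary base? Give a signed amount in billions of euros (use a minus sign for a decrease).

-€20 billion

Discount-window repayment €475 billion: ECB balance sheet contracts → −€475B.
OMO purchase (from banks) €46 billion: ECB balance sheet expands → +€46B.
FX purchase €192 billion: ECB balance sheet expands → +€192B.
OMO sale (to banks) €28 billion: ECB balance sheet contracts → −€28B.
Government spending €245 billion: a non-base liability converts back to reserves → +€245B.
Net: −475 + 46 + 192 − 28 + 245 = -€20 billion.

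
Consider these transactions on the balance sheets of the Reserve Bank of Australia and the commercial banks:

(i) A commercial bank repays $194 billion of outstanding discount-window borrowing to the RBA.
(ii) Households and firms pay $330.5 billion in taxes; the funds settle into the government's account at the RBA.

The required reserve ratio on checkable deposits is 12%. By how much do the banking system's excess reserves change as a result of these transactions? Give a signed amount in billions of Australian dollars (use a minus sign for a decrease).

-$484.84 billion

Discount-window repayment $194 billion: reserves −$194B, deposits 0.
Government account inflow $330.5 billion: reserves −$330.5B, deposits −$330.5B.
Totals: Δreserves = −$524.5B, Δdeposits = −$330.5B.
Δrequired reserves = 12% × −$330.5B = −$39.66B.
Δexcess reserves = Δreserves − Δrequired = −$524.5B − (−$39.66B) = -$484.84 billion.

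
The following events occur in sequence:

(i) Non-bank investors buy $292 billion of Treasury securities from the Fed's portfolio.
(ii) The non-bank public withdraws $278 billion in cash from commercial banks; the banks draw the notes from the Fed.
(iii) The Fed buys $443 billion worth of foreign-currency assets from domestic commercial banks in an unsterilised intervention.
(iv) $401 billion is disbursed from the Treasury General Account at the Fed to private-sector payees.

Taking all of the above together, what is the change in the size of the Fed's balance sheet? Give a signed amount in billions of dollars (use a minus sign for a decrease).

Asset sale (to non-banks) $292 billion: a Fed asset is shed → −$292B.
Currency withdrawal $278 billion: only the composition of liabilities changes → 0.
FX purchase $443 billion: a Fed asset is acquired → +$443B.
Government spending $401 billion: only the composition of liabilities changes → 0.
Net: −292 + 0 + 443 + 0 = +$151 billion.

+$151 billion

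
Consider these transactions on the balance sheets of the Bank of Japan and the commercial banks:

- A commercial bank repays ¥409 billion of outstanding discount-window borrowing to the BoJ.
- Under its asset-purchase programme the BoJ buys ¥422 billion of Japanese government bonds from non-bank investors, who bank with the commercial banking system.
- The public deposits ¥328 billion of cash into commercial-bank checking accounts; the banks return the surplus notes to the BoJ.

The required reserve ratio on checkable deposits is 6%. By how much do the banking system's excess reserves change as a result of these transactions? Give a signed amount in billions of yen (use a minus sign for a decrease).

Discount-window repayment ¥409 billion: reserves −¥409B, deposits 0.
Asset purchase (from non-banks) ¥422 billion: reserves +¥422B, deposits +¥422B.
Currency deposit ¥328 billion: reserves +¥328B, deposits +¥328B.
Totals: Δreserves = +¥341B, Δdeposits = +¥750B.
Δrequired reserves = 6% × +¥750B = +¥45B.
Δexcess reserves = Δreserves − Δrequired = +¥341B − (+¥45B) = +¥296 billion.

+¥296 billion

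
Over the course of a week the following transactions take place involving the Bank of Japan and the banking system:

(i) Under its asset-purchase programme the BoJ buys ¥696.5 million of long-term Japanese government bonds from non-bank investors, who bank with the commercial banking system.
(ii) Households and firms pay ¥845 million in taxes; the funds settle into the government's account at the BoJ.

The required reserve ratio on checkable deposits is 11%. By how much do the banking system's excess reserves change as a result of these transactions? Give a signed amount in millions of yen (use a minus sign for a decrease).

Asset purchase (from non-banks) ¥696.5 million: reserves +¥696.5M, deposits +¥696.5M.
Government account inflow ¥845 million: reserves −¥845M, deposits −¥845M.
Totals: Δreserves = −¥148.5M, Δdeposits = −¥148.5M.
Δrequired reserves = 11% × −¥148.5M = −¥16.335M.
Δexcess reserves = Δreserves − Δrequired = −¥148.5M − (−¥16.335M) = -¥132.165 million.

-¥132.165 million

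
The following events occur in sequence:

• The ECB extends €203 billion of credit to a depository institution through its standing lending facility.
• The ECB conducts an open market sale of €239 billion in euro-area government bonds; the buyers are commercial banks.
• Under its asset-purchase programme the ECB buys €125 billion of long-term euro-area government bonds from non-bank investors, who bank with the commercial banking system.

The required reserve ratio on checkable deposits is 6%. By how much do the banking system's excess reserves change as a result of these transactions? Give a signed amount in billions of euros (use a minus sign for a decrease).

Discount-window loan €203 billion: reserves +€203B, deposits 0.
OMO sale (to banks) €239 billion: reserves −€239B, deposits 0.
Asset purchase (from non-banks) €125 billion: reserves +€125B, deposits +€125B.
Totals: Δreserves = +€89B, Δdeposits = +€125B.
Δrequired reserves = 6% × +€125B = +€7.5B.
Δexcess reserves = Δreserves − Δrequired = +€89B − (+€7.5B) = +€81.5 billion.

+€81.5 billion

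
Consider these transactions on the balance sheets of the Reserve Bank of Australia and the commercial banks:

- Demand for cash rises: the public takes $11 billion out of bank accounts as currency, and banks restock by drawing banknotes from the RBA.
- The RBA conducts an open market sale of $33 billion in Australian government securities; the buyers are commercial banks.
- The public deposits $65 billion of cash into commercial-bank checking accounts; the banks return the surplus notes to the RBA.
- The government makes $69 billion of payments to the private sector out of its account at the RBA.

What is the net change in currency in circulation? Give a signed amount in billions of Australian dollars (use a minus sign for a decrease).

-$54 billion

Currency withdrawal $11 billion: notes leave the central bank → +$11B.
OMO sale (to banks) $33 billion: no currency enters or leaves circulation → 0.
Currency deposit $65 billion: notes return to the central bank → −$65B.
Government spending $69 billion: no currency enters or leaves circulation → 0.
Net: 11 + 0 − 65 + 0 = -$54 billion.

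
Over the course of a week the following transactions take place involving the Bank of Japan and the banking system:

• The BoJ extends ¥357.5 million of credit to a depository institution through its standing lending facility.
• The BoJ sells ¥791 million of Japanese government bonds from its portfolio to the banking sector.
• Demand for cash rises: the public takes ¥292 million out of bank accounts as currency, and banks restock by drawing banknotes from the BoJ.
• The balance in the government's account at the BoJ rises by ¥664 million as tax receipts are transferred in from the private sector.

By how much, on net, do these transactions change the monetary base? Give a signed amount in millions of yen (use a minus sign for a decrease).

-¥1097.5 million

BoJ balance sheet:
  Assets:      Securities −¥791M, Loans to banks +¥357.5M
  Liabilities: Bank reserves −¥1389.5M, Currency in circulation +¥292M, Government deposits +¥664M
Commercial banking system:
  Assets:      Reserves at CB −¥1389.5M, Securities +¥791M
  Liabilities: Checkable deposits −¥956M, Borrowings from CB +¥357.5M
Monetary base = currency + reserves: +¥292M + (−¥1389.5M) = -¥1097.5 million.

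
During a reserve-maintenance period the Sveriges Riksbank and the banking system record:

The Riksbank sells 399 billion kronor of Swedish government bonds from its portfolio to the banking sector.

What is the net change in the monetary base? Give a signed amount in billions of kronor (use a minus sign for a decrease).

-399 billion

Riksbank balance sheet:
  Assets:      Securities −399B
  Liabilities: Bank reserves −399B
Monetary base = currency + reserves: 0 + (−399B) = -399 billion.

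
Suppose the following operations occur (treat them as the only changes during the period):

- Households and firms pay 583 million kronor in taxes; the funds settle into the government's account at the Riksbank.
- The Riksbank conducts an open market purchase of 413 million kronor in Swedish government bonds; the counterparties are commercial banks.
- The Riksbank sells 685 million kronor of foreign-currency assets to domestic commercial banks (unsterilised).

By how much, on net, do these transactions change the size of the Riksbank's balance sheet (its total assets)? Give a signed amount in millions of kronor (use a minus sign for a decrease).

-272 million

Riksbank balance sheet:
  Assets:      Securities +413M, Foreign assets −685M
  Liabilities: Bank reserves −855M, Government deposits +583M
Change in total Riksbank assets = -272 million.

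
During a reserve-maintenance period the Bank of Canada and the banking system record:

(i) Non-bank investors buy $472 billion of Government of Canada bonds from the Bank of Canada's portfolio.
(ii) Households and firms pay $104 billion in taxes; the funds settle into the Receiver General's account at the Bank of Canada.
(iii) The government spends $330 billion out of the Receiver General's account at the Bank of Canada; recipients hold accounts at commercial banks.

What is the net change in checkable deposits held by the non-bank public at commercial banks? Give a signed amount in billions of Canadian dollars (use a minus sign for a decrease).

Asset sale (to non-banks) $472 billion: non-bank counterparties' bank balances fall → −$472B.
Government account inflow $104 billion: non-bank counterparties' bank balances fall → −$104B.
Government spending $330 billion: non-bank counterparties' bank balances rise → +$330B.
Net: −472 − 104 + 330 = -$246 billion.

-$246 billion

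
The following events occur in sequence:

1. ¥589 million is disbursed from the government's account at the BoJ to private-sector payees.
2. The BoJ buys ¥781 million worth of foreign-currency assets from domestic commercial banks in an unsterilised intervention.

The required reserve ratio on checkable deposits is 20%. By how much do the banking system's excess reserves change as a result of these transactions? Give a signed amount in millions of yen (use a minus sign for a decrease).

Government spending ¥589 million: reserves +¥589M, deposits +¥589M.
FX purchase ¥781 million: reserves +¥781M, deposits 0.
Totals: Δreserves = +¥1370M, Δdeposits = +¥589M.
Δrequired reserves = 20% × +¥589M = +¥117.8M.
Δexcess reserves = Δreserves − Δrequired = +¥1370M − (+¥117.8M) = +¥1252.2 million.

+¥1252.2 million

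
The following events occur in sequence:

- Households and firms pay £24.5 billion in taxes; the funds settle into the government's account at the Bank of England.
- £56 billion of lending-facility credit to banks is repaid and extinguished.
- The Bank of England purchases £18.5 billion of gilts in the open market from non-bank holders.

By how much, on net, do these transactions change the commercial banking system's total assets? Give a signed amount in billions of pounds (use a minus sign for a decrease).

-£62 billion

Bank of England balance sheet:
  Assets:      Securities +£18.5B, Loans to banks −£56B
  Liabilities: Bank reserves −£62B, Government deposits +£24.5B
Commercial banking system:
  Assets:      Reserves at CB −£62B
  Liabilities: Checkable deposits −£6B, Borrowings from CB −£56B
Change in total bank assets = -£62 billion.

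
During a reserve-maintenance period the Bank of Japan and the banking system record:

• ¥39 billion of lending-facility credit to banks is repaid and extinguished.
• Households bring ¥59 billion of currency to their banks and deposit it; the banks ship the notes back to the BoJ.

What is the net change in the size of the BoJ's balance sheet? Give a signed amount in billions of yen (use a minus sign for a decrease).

-¥39 billion

Discount-window repayment ¥39 billion: a BoJ asset is shed → −¥39B.
Currency deposit ¥59 billion: only the composition of liabilities changes → 0.
Net: −39 + 0 = -¥39 billion.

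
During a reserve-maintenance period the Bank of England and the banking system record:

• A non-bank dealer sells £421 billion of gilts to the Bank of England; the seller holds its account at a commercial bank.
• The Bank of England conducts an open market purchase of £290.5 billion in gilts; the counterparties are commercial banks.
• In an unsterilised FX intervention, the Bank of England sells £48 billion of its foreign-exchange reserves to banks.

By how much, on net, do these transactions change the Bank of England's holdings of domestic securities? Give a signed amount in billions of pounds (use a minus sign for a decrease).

+£711.5 billion

Bank of England balance sheet:
  Assets:      Securities +£711.5B, Foreign assets −£48B
  Liabilities: Bank reserves +£663.5B
Commercial banking system:
  Assets:      Reserves at CB +£663.5B, Securities −£290.5B, Foreign assets +£48B
  Liabilities: Checkable deposits +£421B
So the change in the Bank of England's holdings of domestic securities is +£711.5 billion.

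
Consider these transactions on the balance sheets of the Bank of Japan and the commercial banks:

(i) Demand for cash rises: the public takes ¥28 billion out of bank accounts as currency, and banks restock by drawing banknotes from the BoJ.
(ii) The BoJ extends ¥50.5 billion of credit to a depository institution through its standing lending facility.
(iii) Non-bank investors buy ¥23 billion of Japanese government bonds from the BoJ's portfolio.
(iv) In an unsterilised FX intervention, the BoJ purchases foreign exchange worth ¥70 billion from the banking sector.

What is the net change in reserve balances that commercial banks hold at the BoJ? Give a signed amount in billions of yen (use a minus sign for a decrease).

+¥69.5 billion

Currency withdrawal ¥28 billion: banks swap reserves for currency → −¥28B.
Discount-window loan ¥50.5 billion: the loan is credited to the bank's reserve account → +¥50.5B.
Asset sale (to non-banks) ¥23 billion: the non-bank buyers' banks settle from reserves → −¥23B.
FX purchase ¥70 billion: the BoJ pays by crediting reserve accounts → +¥70B.
Net: −28 + 50.5 − 23 + 70 = +¥69.5 billion.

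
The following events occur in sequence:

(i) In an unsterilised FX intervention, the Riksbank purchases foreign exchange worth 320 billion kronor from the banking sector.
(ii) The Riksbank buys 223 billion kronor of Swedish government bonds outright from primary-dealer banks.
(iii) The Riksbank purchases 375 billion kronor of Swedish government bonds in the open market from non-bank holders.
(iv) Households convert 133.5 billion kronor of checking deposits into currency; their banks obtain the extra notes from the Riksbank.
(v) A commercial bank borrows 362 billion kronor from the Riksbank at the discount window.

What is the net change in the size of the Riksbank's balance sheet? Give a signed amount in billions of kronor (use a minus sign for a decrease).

FX purchase 320 billion kronor: a Riksbank asset is acquired → +320B.
OMO purchase (from banks) 223 billion kronor: a Riksbank asset is acquired → +223B.
Asset purchase (from non-banks) 375 billion kronor: a Riksbank asset is acquired → +375B.
Currency withdrawal 133.5 billion kronor: only the composition of liabilities changes → 0.
Discount-window loan 362 billion kronor: a Riksbank asset is acquired → +362B.
Net: 320 + 223 + 375 + 0 + 362 = +1280 billion.

+1280 billion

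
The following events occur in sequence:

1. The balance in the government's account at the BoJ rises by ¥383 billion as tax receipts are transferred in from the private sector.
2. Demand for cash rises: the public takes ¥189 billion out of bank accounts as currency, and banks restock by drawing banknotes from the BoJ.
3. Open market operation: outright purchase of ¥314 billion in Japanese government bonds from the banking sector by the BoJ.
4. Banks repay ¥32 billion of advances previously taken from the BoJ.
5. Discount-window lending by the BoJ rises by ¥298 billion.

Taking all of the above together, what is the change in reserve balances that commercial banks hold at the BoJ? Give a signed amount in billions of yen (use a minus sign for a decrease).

BoJ balance sheet:
  Assets:      Securities +¥314B, Loans to banks +¥266B
  Liabilities: Bank reserves +¥8B, Currency in circulation +¥189B, Government deposits +¥383B
So the change in reserve balances that commercial banks hold at the BoJ is +¥8 billion.

+¥8 billion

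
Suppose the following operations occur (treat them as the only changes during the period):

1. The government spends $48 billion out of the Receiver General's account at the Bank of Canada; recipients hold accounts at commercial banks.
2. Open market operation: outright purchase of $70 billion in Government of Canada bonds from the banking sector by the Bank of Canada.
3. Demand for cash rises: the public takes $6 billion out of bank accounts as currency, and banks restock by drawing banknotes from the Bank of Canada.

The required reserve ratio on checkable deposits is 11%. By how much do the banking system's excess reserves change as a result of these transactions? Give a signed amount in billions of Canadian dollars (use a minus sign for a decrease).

+$107.38 billion

Government spending $48 billion: reserves +$48B, deposits +$48B.
OMO purchase (from banks) $70 billion: reserves +$70B, deposits 0.
Currency withdrawal $6 billion: reserves −$6B, deposits −$6B.
Totals: Δreserves = +$112B, Δdeposits = +$42B.
Δrequired reserves = 11% × +$42B = +$4.62B.
Δexcess reserves = Δreserves − Δrequired = +$112B − (+$4.62B) = +$107.38 billion.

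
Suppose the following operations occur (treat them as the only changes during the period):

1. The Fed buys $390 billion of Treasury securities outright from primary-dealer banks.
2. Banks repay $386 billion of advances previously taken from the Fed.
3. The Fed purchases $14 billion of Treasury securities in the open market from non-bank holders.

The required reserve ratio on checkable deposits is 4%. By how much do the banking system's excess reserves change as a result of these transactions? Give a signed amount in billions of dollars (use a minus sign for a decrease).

OMO purchase (from banks) $390 billion: reserves +$390B, deposits 0.
Discount-window repayment $386 billion: reserves −$386B, deposits 0.
Asset purchase (from non-banks) $14 billion: reserves +$14B, deposits +$14B.
Totals: Δreserves = +$18B, Δdeposits = +$14B.
Δrequired reserves = 4% × +$14B = +$0.56B.
Δexcess reserves = Δreserves − Δrequired = +$18B − (+$0.56B) = +$17.44 billion.

+$17.44 billion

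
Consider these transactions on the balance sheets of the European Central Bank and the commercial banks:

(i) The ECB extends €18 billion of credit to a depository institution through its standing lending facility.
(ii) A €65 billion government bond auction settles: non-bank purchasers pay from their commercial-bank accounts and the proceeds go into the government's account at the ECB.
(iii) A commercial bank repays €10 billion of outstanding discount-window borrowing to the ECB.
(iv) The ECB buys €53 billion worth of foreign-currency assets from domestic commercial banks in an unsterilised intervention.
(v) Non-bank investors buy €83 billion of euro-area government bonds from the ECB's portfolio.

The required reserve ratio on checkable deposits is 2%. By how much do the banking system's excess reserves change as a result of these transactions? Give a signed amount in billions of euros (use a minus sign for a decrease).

-€84.04 billion

Discount-window loan €18 billion: reserves +€18B, deposits 0.
Government account inflow €65 billion: reserves −€65B, deposits −€65B.
Discount-window repayment €10 billion: reserves −€10B, deposits 0.
FX purchase €53 billion: reserves +€53B, deposits 0.
Asset sale (to non-banks) €83 billion: reserves −€83B, deposits −€83B.
Totals: Δreserves = −€87B, Δdeposits = −€148B.
Δrequired reserves = 2% × −€148B = −€2.96B.
Δexcess reserves = Δreserves − Δrequired = −€87B − (−€2.96B) = -€84.04 billion.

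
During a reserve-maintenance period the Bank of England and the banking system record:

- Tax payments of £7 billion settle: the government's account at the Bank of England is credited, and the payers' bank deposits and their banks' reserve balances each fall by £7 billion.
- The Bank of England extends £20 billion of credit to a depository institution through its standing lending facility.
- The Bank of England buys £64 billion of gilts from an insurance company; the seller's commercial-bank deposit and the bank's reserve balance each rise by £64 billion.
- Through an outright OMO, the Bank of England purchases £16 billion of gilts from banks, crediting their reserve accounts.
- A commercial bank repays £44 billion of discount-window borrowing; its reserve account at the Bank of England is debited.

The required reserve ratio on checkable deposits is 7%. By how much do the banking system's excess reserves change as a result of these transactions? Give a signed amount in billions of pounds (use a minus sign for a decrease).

+£45.01 billion

Government account inflow £7 billion: reserves −£7B, deposits −£7B.
Discount-window loan £20 billion: reserves +£20B, deposits 0.
Asset purchase (from non-banks) £64 billion: reserves +£64B, deposits +£64B.
OMO purchase (from banks) £16 billion: reserves +£16B, deposits 0.
Discount-window repayment £44 billion: reserves −£44B, deposits 0.
Totals: Δreserves = +£49B, Δdeposits = +£57B.
Δrequired reserves = 7% × +£57B = +£3.99B.
Δexcess reserves = Δreserves − Δrequired = +£49B − (+£3.99B) = +£45.01 billion.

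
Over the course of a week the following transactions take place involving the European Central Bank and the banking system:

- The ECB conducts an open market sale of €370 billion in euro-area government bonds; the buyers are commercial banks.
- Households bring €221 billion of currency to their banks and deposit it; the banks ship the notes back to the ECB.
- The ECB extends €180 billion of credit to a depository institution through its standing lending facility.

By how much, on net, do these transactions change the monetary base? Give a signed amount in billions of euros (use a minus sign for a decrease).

-€190 billion

ECB balance sheet:
  Assets:      Securities −€370B, Loans to banks +€180B
  Liabilities: Bank reserves +€31B, Currency in circulation −€221B
Commercial banking system:
  Assets:      Reserves at CB +€31B, Securities +€370B
  Liabilities: Checkable deposits +€221B, Borrowings from CB +€180B
Monetary base = currency + reserves: −€221B + (+€31B) = -€190 billion.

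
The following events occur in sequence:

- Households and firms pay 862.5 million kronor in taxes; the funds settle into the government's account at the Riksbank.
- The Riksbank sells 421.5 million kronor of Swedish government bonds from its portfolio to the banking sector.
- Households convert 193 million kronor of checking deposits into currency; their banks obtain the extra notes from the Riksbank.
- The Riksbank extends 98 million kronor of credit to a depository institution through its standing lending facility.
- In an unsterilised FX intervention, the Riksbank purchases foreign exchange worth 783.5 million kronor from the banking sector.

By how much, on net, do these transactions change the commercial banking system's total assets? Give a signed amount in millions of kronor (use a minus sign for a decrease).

-957.5 million

Riksbank balance sheet:
  Assets:      Securities −421.5M, Loans to banks +98M, Foreign assets +783.5M
  Liabilities: Bank reserves −595.5M, Currency in circulation +193M, Government deposits +862.5M
Commercial banking system:
  Assets:      Reserves at CB −595.5M, Securities +421.5M, Foreign assets −783.5M
  Liabilities: Checkable deposits −1055.5M, Borrowings from CB +98M
Change in total bank assets = -957.5 million.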